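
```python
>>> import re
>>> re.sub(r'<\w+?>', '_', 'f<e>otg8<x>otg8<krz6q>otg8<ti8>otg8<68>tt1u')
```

Every occurrence is swapped for '_'.

'f_otg8_otg8_otg8_otg8_tt1u'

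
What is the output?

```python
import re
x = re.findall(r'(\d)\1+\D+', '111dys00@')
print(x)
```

['1', '0']

The backreference `\1` re-matches whatever the first group consumed, character for character.
Scanning left to right: at [0:6] match '111dys', group 1 = '1'; at [6:9] match '00@', group 1 = '0'.
With a single group, `findall` returns only what that group captured — 2 items.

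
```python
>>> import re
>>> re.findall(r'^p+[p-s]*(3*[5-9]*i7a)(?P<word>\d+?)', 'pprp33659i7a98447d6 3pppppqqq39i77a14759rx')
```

[('33659i7a', '9')]

The pattern matches anchored at the start of the string; then one or more of a literal 'p', then zero or more of a character in [p-s]; then zero or more of a literal '3', then zero or more of a character in [5-9], then the literal 'i7a' (captured); then one or more of a digit (lazy) (captured as 'word').
A `+?`/`*?`/`{m,n}?` starts at its minimum and grows only as far as needed for what follows to match.
Matches: at [0:13] match 'pprp33659i7a9', groups = ('33659i7a', '9').
Multiple groups make `findall` return tuples — one 2-tuple for the one match.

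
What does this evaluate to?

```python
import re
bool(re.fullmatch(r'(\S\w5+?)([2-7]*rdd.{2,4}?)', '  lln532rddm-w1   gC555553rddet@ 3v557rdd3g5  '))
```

This matches a non-whitespace character, then a word character, then one or more of a literal '5' (lazy) (captured); then zero or more of a character in [2-7], then the literal 'rdd', then 2 to 4 of any character (lazy) (captured).
`re.fullmatch` is like wrapping the pattern in `^…$` (in single-line mode).
Here the pattern can't cover the whole string, so the call returns None, and `bool(None)` is False.

False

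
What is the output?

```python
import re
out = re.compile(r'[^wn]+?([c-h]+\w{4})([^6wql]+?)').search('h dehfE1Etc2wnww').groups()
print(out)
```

The pattern matches one or more of any character except [wn] (lazy); then one or more of a character in [c-h], then exactly 4 of a word character (captured); then one or more of any character except [6wql] (lazy) (captured).
The `?` after the quantifier makes it lazy — it takes as little as possible before letting the rest of the pattern try.
`search` walks the string left to right and returns the first match it finds.
The match spans [0:11] → 'h dehfE1Etc'.
Captured: group 1 = 'dehfE1Et', group 2 = 'c'.

('dehfE1Et', 'c')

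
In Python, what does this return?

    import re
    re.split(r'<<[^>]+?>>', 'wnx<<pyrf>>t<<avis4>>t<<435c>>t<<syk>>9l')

['wnx', 't', 't', 't', '9l']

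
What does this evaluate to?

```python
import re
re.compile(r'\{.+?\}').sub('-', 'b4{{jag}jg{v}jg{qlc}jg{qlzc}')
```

'b4-jg-jg-jg-'

A `+?`/`*?`/`{m,n}?` starts at its minimum and grows only as far as needed for what follows to match.
Matches: at [2:8] → '{{jag}'; at [10:13] → '{v}'; at [15:20] → '{qlc}'; at [22:28] → '{qlzc}'.
Every occurrence is swapped for '-'.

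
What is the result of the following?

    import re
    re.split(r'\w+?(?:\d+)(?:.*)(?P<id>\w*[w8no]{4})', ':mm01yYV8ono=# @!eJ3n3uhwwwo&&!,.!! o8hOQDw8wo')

[':', 'w8wo', '']

This matches one or more of a word character (lazy); then one or more of a digit (non-capturing group); then zero or more of any character (non-capturing group); then zero or more of a word character, then exactly 4 of one of [w8no] (captured as 'id').
Matches to split on: at [1:46] → 'mm01yYV8ono=# @!eJ3n3uhwwwo&&!,.!! o8hOQDw8wo'.
Because the pattern has a capturing group, `split` also inserts each captured text between the pieces.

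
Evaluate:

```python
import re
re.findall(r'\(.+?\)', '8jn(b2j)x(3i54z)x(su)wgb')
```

['(b2j)', '(3i54z)', '(su)']

A `+?`/`*?`/`{m,n}?` starts at its minimum and grows only as far as needed for what follows to match.
Walking the string: at [3:8] → '(b2j)'; at [9:16] → '(3i54z)'; at [17:21] → '(su)'.
Since nothing is captured, `findall` lists the 3 matched substrings directly.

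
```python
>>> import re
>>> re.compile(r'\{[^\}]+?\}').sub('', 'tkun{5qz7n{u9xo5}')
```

'tkun'

Matches: at [4:17] → '{5qz7n{u9xo5}'.
Each match is replaced by ''.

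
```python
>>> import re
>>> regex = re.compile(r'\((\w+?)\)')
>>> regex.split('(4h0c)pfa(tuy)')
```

['', '4h0c', 'pfa', 'tuy', '']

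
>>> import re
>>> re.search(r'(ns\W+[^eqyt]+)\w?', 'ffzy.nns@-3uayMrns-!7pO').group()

'ns@-3uay'

This matches the literal 'ns', then one or more of a non-word character, then one or more of any character except [eqyt] (captured); then optionally a word character.
`search` walks the string left to right and returns the first match it finds.
The match spans [6:14] → 'ns@-3uay'.
Captured: group 1 = 'ns@-3ua'.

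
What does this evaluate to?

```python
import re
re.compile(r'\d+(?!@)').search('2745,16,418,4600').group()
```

The negative lookaround is zero-width — it rules out positions where the adjacent text would match, without consuming anything.
`re.search` tries every starting position until one works.
The match spans [0:4] → '2745'.

'2745'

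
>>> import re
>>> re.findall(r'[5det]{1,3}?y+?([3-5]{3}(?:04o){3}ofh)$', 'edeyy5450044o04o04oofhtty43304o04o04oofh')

Because there's exactly one group, `findall` drops the full match and keeps group 1 from the one hit.

['43304o04o04oofh']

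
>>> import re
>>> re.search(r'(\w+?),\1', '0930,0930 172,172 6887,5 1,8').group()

'0930,0930'

After group 1 captures some text, `\1` only succeeds where that same text appears again.
`re.search` scans for the first position where the pattern succeeds.
The match spans [0:9] → '0930,0930'.
Captured: group 1 = '0930'.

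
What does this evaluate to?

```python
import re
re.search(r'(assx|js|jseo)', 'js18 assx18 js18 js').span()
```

The match spans [0:2] → 'js'.

(0, 2)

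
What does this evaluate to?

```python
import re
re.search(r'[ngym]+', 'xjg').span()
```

(2, 3)

This matches one or more of one of [ngym].
`re.search` tries every starting position until one works.
The match spans [2:3] → 'g'.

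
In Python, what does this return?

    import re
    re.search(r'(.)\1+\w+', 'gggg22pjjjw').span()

(0, 11)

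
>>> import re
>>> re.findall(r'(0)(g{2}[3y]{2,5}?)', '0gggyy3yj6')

The pattern matches a literal '0' (captured); then exactly 2 of the literal 'g', then 2 to 5 of one of [3y] (lazy) (captured).
Multiple groups make `findall` return tuples — one 2-tuple for each match.
Nothing in the string satisfies the pattern, so the list is empty.

[]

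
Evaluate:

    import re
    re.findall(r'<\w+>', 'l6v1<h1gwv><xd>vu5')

Scanning left to right: at [4:11] → '<h1gwv>'; at [11:15] → '<xd>'.
With no groups in the pattern, `findall` gives back each whole match — 2 here.

['<h1gwv>', '<xd>']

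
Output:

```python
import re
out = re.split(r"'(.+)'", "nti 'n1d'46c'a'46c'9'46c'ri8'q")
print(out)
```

['nti ', "n1d'46c'a'46c'9'46c'ri8", 'q']

Matches to split on: at [4:29] → "'n1d'46c'a'46c'9'46c'ri8'".
Because the pattern has a capturing group, `split` also inserts each captured text between the pieces.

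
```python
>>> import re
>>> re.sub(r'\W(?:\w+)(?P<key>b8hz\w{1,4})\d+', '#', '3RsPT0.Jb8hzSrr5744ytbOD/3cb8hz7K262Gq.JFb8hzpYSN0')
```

'3RsPT0#ytbOD#Gq#'

Every occurrence is swapped for '#'.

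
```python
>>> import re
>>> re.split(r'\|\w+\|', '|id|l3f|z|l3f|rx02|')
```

['', 'l3f', 'l3f', '']

Matches to split on: at [0:4] → '|id|'; at [7:10] → '|z|'; at [13:19] → '|rx02|'.
The string is cut at each match, leaving 4 pieces.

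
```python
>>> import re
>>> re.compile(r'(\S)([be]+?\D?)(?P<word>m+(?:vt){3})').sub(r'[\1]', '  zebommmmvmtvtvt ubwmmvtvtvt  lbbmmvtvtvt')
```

The replacement refers to a captured group, so each match is rewritten using its own captured text.

'  zebommmmvmtvtvt [u]  [l]'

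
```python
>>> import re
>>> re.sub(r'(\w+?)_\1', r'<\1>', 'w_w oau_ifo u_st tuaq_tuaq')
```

'<w> oau_ifo u_st <tuaq>'

`\1` is not a pattern — it's the concrete string captured by group 1, re-applied verbatim.
The replacement refers to a captured group, so each match is rewritten using its own captured text.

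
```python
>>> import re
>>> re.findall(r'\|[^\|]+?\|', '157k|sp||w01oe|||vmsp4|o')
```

`findall` yields the raw match text (3 of them) because the pattern has no groups.

['|sp|', '|w01oe|', '|vmsp4|']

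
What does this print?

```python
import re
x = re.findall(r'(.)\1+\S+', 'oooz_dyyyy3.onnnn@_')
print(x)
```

The backreference `\1` re-matches whatever the first group consumed, character for character.
Matches: at [0:19] match 'oooz_dyyyy3.onnnn@_', group 1 = 'o'.
With a single group, `findall` returns only what that group captured — 1 item.

['o']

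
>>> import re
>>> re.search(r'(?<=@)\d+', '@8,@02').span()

(1, 2)

Lookahead/lookbehind check context without consuming it, so the matched span excludes the asserted characters.
The match spans [1:2] → '8'.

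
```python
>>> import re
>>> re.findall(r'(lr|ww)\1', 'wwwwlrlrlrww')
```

['ww', 'lr']

The backreference `\1` re-matches whatever the first group consumed, character for character.
Walking the string: at [0:4] match 'wwww', group 1 = 'ww'; at [4:8] match 'lrlr', group 1 = 'lr'.
`findall` collects group 1 from each match (2 total).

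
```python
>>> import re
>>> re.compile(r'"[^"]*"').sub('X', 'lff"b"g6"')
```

'lffXg6"'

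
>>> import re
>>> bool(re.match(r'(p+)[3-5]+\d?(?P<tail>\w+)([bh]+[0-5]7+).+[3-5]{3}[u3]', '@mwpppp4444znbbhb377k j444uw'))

False

This matches one or more of a literal 'p' (captured); then one or more of a character in [3-5], then optionally a digit; then one or more of a word character (captured as 'tail'); then one or more of one of [bh], then a character in [0-5], then one or more of a literal '7' (captured); then one or more of any character, then exactly 3 of a character in [3-5], then one of [u3].
With `match`, the pattern is implicitly anchored at the beginning.
Here the pattern fails at index 0, so the call returns None, and `bool(None)` is False.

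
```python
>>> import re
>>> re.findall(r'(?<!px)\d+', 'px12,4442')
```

['2', '4442']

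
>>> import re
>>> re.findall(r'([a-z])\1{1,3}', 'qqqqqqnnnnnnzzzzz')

['q', 'q', 'n', 'n', 'z']

A backreference is literal: `\1` must see the identical characters the first group matched.
Scanning left to right: at [0:4] match 'qqqq', group 1 = 'q'; at [4:6] match 'qq', group 1 = 'q'; at [6:10] match 'nnnn', group 1 = 'n'; at [10:12] match 'nn', group 1 = 'n'; at [12:16] match 'zzzz', group 1 = 'z'.
One capturing group, so `findall` returns just the captured substring from each match — 5 in all.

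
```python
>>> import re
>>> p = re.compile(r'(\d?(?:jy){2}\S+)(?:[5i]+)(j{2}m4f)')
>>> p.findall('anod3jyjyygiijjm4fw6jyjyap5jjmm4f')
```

This matches optionally a digit, then the literal 'jy' repeated 2 times, then one or more of a non-whitespace character (captured); then one or more of one of [5i] (non-capturing group); then exactly 2 of the literal 'j', then the literal 'm4f' (captured).
Matches: at [4:18] match '3jyjyygiijjm4f', groups = ('3jyjyygi', 'jjm4f').
Multiple groups make `findall` return tuples — one 2-tuple for the one match.

[('3jyjyygi', 'jjm4f')]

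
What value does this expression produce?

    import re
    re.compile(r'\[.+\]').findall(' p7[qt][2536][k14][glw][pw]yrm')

['[qt][2536][k14][glw][pw]']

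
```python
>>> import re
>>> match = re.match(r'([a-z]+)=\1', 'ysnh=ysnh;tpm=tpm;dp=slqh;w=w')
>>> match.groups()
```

('ysnh',)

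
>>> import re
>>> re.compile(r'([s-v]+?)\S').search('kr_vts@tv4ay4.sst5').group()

'vt'

The match spans [3:5] → 'vt'.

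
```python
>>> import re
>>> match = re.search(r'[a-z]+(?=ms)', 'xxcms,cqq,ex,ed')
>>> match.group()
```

'xxc'

Because the assertion is zero-width, the text it checks is not consumed and won't appear in the result.
`search` walks the string left to right and returns the first match it finds.
The match spans [0:3] → 'xxc'.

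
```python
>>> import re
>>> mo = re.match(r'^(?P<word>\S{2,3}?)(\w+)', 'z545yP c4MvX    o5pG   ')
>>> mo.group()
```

'z545yP'

`re.match` won't scan ahead — the pattern has to work from the very first character.
The match spans [0:6] → 'z545yP'.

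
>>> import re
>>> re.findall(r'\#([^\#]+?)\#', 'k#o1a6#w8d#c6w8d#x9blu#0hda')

['o1a6', 'c6w8d']

Because there's exactly one group, `findall` drops the full match and keeps group 1 from each hit.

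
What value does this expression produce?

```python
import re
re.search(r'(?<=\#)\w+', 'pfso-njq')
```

Lookahead/lookbehind check context without consuming it, so the matched span excludes the asserted characters.
`re.search` scans for the first position where the pattern succeeds.
Here the pattern never matches, so the call returns None.

None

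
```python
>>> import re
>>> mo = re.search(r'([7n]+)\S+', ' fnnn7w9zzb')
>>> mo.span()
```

Pattern: one or more of one of [7n] (captured); then one or more of a non-whitespace character.
`search` walks the string left to right and returns the first match it finds.
The match spans [2:11] → 'nnn7w9zzb'.
Captured: group 1 = 'nnn7'.

(2, 11)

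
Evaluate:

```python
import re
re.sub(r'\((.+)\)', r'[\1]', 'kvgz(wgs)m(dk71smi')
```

'kvgz[wgs]m(dk71smi'

Matches: at [4:9] → '(wgs)'.
`\1` in the replacement pulls in group 1's text for each match.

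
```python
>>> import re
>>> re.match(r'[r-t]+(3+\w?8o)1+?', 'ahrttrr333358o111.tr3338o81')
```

The pattern matches one or more of a character in [r-t]; then one or more of the literal '3', then optionally a word character, then the literal '8o' (captured); then one or more of a literal '1' (lazy).
`re.match` only tries the pattern at the start of the string.
Here the string doesn't start with a match, so the call returns None.

None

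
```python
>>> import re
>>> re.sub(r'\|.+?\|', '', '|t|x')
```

'x'

Matches: at [0:3] → '|t|'.
Each match is replaced by ''.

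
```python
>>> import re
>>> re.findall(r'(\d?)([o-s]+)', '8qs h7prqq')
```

[('8', 'qs'), ('7', 'prqq')]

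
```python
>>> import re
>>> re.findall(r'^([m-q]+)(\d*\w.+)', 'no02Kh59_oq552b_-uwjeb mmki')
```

[('no', '02Kh59_oq552b_-uwjeb mmki')]

2 groups means the one result is a tuple of 2 captured strings — 1 here.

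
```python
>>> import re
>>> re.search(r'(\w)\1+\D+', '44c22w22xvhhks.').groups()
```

('4',)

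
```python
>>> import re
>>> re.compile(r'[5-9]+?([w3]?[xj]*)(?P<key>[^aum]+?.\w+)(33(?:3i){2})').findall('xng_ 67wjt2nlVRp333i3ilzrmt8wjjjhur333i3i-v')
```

Pattern: one or more of a character in [5-9] (lazy); then optionally one of [w3], then zero or more of one of [xj] (captured); then one or more of any character except [aum] (lazy), then any character, then one or more of a word character (captured as 'key'); then the literal '33', then the literal '3i' repeated 2 times (captured).
With the lazy modifier that quantifier settles for the fewest repetitions that let the rest of the pattern succeed (the atoms after it are unaffected and can still be greedy).
Walking the string: at [5:41] match '67wjt2nlVRp333i3ilzrmt8wjjjhur333i3i', groups = ('', '7wjt2nlVRp333i3ilzrmt8wjjjhur', '333i3i').
`findall` packs the 3 group values into a tuple for every match.

[('', '7wjt2nlVRp333i3ilzrmt8wjjjhur', '333i3i')]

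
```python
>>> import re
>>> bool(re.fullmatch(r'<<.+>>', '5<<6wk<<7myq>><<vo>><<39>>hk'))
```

False

`fullmatch` succeeds only if the pattern covers the string from start to end.
Here there's no way to consume every character, so the call returns None, and `bool(None)` is False.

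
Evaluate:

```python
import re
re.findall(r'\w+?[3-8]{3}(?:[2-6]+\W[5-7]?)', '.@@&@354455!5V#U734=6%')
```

['354455!5']

Pattern: one or more of a word character (lazy); then exactly 3 of a character in [3-8]; then one or more of a character in [2-6], then a non-word character, then optionally a character in [5-7] (non-capturing group).
Matches: at [5:13] → '354455!5'.
With no groups in the pattern, `findall` gives back each whole match — 1 here.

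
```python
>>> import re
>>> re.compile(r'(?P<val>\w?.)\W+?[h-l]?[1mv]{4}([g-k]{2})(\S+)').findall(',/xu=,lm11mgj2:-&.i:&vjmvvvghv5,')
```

[('xu', 'gj', '2:-&.i:&vjmvvvghv5,')]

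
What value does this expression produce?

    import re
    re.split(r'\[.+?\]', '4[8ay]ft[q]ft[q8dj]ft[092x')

Matches to split on: at [1:6] → '[8ay]'; at [8:11] → '[q]'; at [13:19] → '[q8dj]'.
Each match becomes a cut point; 4 segments remain.

['4', 'ft', 'ft', 'ft[092x']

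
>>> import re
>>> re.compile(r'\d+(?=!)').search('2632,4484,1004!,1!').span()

(10, 14)

Because the assertion is zero-width, the text it checks is not consumed and won't appear in the result.
`re.search` scans for the first position where the pattern succeeds.
The match spans [10:14] → '1004'.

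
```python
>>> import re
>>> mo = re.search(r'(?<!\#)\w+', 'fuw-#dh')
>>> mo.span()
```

(0, 3)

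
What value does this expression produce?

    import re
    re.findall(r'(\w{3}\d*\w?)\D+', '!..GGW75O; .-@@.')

['GGW75O']

One capturing group, so `findall` returns just the captured substring from the one match — 1 in all.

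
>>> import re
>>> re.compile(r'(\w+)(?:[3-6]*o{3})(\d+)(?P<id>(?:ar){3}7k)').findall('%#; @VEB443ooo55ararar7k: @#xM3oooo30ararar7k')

[('VEB443', '55', 'ararar7k'), ('xM3o', '30', 'ararar7k')]

Pattern: one or more of a word character (captured); then zero or more of a character in [3-6], then exactly 3 of the literal 'o' (non-capturing group); then one or more of a digit (captured); then the literal 'ar' repeated 3 times, then the literal '7k' (captured as 'id').
Walking the string: at [5:24] match 'VEB443ooo55ararar7k', groups = ('VEB443', '55', 'ararar7k'); at [28:45] match 'xM3oooo30ararar7k', groups = ('xM3o', '30', 'ararar7k').
Multiple groups make `findall` return tuples — one 3-tuple for each match.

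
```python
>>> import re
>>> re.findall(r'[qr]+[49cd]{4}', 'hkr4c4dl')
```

`findall` yields the raw match text (1 of them) because the pattern has no groups.

['r4c4d']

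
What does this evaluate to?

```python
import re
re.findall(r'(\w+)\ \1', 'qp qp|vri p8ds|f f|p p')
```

`\1` has to match the exact text group 1 already captured.
Walking the string: at [0:5] match 'qp qp', group 1 = 'qp'; at [15:18] match 'f f', group 1 = 'f'; at [19:22] match 'p p', group 1 = 'p'.
With a single group, `findall` returns only what that group captured — 3 items.

['qp', 'f', 'p']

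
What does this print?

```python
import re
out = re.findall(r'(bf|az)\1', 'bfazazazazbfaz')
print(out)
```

['az', 'az']

After group 1 captures some text, `\1` only succeeds where that same text appears again.
With a single group, `findall` returns only what that group captured — 2 items.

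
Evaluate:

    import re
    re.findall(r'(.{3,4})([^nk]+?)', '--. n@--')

[('--.', ' '), ('n@-', '-')]

`findall` packs the 2 group values into a tuple for every match.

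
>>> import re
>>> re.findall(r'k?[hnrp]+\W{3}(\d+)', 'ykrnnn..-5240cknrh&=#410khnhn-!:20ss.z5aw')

With a single group, `findall` returns only what that group captured — 3 items.

['5240', '410', '20']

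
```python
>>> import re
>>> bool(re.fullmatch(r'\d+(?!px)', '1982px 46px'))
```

The negative lookaround is zero-width — it rules out positions where the adjacent text would match, without consuming anything.
For `fullmatch`, every character of the input must be accounted for by the pattern.
Here there's no way to consume every character, so the call returns None, and `bool(None)` is False.

False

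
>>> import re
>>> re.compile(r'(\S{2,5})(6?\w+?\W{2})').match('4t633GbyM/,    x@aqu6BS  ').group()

'4t633GbyM/,'

The pattern matches 2 to 5 of a non-whitespace character (captured); then optionally the literal '6', then one or more of a word character (lazy), then exactly 2 of a non-word character (captured).
With `match`, the pattern is implicitly anchored at the beginning.
The match spans [0:11] → '4t633GbyM/,'.
Captured: group 1 = '4t633', group 2 = 'GbyM/,'.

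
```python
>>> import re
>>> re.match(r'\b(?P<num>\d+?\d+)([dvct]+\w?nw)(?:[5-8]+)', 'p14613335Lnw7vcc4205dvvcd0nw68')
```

`match` is anchored at position 0; if the pattern doesn't fit there, it returns None.
Here the string doesn't start with a match, so the call returns None.

None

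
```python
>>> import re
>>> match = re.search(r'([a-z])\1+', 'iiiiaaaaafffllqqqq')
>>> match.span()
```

(0, 4)

After group 1 captures some text, `\1` only succeeds where that same text appears again.
Unlike `match`, `search` isn't anchored — it looks for the pattern anywhere in the string.
The match spans [0:4] → 'iiii'.
Captured: group 1 = 'i'.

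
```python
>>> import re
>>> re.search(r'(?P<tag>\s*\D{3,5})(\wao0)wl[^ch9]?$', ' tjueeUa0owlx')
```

Here no position works, so the call returns None.

None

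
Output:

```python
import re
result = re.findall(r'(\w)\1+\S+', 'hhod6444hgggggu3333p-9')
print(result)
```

`\1` has to match the exact text group 1 already captured.
Scanning left to right: at [0:22] match 'hhod6444hgggggu3333p-9', group 1 = 'h'.
Because there's exactly one group, `findall` drops the full match and keeps group 1 from the one hit.

['h']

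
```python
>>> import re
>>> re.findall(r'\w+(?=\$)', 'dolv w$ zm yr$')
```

['w', 'yr']

Because the assertion is zero-width, the text it checks is not consumed and won't appear in the result.
Matches: at [5:6] → 'w'; at [11:13] → 'yr'.
Since nothing is captured, `findall` lists the 2 matched substrings directly.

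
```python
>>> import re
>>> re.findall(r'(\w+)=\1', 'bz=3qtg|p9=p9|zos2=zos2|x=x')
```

['p9', 'zos2', 'x']

`\1` has to match the exact text group 1 already captured.
Matches: at [8:13] match 'p9=p9', group 1 = 'p9'; at [14:23] match 'zos2=zos2', group 1 = 'zos2'; at [24:27] match 'x=x', group 1 = 'x'.
One capturing group, so `findall` returns just the captured substring from each match — 3 in all.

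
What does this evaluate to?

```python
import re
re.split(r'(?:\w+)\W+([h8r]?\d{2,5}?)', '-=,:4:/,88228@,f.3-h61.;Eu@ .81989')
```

['-=,:', '882', '28@,f.', 'h61', '.;', '819', '89']

This matches one or more of a word character (non-capturing group); then one or more of a non-word character; then optionally one of [h8r], then 2 to 5 of a digit (lazy) (captured).
Lazy quantifiers expand one character at a time until the remainder of the pattern can match.
Matches to split on: at [4:11] → '4:/,882'; at [17:22] → '3-h61'; at [24:32] → 'Eu@ .819'.
Because the pattern has a capturing group, `split` also inserts each captured text between the pieces.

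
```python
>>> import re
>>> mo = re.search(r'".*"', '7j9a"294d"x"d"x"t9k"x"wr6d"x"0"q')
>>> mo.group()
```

Unlike `match`, `search` isn't anchored — it looks for the pattern anywhere in the string.
The match spans [4:31] → '"294d"x"d"x"t9k"x"wr6d"x"0"'.

'"294d"x"d"x"t9k"x"wr6d"x"0"'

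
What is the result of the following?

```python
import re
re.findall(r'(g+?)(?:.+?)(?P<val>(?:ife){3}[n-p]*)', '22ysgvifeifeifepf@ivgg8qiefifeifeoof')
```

[('g', 'ifeifeifep')]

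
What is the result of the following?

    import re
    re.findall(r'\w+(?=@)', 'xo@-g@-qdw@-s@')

The `(?=…)`/`(?<=…)` assertion just peeks at neighbouring text; it doesn't advance the match position.
Scanning left to right: at [0:2] → 'xo'; at [4:5] → 'g'; at [7:10] → 'qdw'; at [12:13] → 's'.
`findall` yields the raw match text (4 of them) because the pattern has no groups.

['xo', 'g', 'qdw', 's']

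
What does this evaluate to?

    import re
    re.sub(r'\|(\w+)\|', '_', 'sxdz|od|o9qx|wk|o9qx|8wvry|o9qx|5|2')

`sub` substitutes '_' at each match site.

'sxdz_o9qx_o9qx_o9qx_2'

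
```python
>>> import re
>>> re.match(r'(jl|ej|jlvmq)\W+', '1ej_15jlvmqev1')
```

`re.match` won't scan ahead — the pattern has to work from the very first character.
Here the pattern fails at index 0, so the call returns None.

None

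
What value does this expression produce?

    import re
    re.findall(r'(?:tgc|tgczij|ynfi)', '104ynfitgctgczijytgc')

['ynfi', 'tgc', 'tgc', 'tgc']

Branches in `(...|...)` are attempted left-to-right; the first branch that allows the whole pattern to succeed is taken.
Matches: at [3:7] → 'ynfi'; at [7:10] → 'tgc'; at [10:13] → 'tgc'; at [17:20] → 'tgc'.
With no groups in the pattern, `findall` gives back each whole match — 4 here.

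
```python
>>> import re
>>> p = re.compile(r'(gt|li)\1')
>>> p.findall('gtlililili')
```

['li', 'li']

The backreference `\1` re-matches whatever the first group consumed, character for character.
Walking the string: at [2:6] match 'lili', group 1 = 'li'; at [6:10] match 'lili', group 1 = 'li'.
Because there's exactly one group, `findall` drops the full match and keeps group 1 from each hit.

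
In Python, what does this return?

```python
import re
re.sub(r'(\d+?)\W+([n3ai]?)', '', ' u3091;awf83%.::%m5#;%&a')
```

The pattern matches one or more of a digit (lazy) (captured); then one or more of a non-word character; then optionally one of [n3ai] (captured).
Every occurrence is swapped for ''.

' uwfm'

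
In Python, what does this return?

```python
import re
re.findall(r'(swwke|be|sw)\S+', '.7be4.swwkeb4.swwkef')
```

['be']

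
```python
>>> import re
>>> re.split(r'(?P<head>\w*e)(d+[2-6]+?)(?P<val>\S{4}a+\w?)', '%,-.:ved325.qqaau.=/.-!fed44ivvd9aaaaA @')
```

['%,-.:', 've', 'd32', '5.qqaau', '.=/.-!fed44ivvd9aaaaA @']

This matches zero or more of a word character, then a literal 'e' (captured as 'head'); then one or more of the literal 'd', then one or more of a character in [2-6] (lazy) (captured); then exactly 4 of a non-whitespace character, then one or more of the literal 'a', then optionally a word character (captured as 'val').
With the lazy modifier that quantifier settles for the fewest repetitions that let the rest of the pattern succeed (the atoms after it are unaffected and can still be greedy).
Matches to split on: at [5:17] → 'ved325.qqaau'.
Because the pattern has a capturing group, `split` also inserts each captured text between the pieces.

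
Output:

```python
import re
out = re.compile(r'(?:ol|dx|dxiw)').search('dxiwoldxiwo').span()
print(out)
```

(0, 2)

`|` is ordered: at each position the engine commits to the first alternative that works.
The match spans [0:2] → 'dx'.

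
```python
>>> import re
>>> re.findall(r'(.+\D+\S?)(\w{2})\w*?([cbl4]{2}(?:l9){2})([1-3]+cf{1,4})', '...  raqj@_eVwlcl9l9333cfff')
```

The pattern matches one or more of any character, then one or more of a non-digit, then optionally a non-whitespace character (captured); then exactly 2 of a word character (captured); then zero or more of a word character (lazy); then exactly 2 of one of [cbl4], then the literal 'l9' repeated 2 times (captured); then one or more of a character in [1-3], then a literal 'c', then 1 to 4 of a literal 'f' (captured).
Walking the string: at [0:27] match '...  raqj@_eVwlcl9l9333cfff', groups = ('...  raqj@_e', 'Vw', 'lcl9l9', '333cfff').
Multiple groups make `findall` return tuples — one 4-tuple for the one match.

[('...  raqj@_e', 'Vw', 'lcl9l9', '333cfff')]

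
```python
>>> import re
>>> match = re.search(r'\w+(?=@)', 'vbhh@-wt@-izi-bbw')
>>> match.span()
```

(0, 4)

The `(?=…)`/`(?<=…)` assertion just peeks at neighbouring text; it doesn't advance the match position.
`re.search` scans for the first position where the pattern succeeds.
The match spans [0:4] → 'vbhh'.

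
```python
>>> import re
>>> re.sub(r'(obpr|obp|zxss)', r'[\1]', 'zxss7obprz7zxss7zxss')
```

'[zxss]7[obpr]z7[zxss]7[zxss]'

Branches in `(...|...)` are attempted left-to-right; the first branch that allows the whole pattern to succeed is taken.
Each match is replaced using the text its own group 1 captured.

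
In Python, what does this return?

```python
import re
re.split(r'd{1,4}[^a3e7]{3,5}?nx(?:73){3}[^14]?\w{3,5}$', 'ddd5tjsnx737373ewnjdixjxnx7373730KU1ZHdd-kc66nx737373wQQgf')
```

This matches 1 to 4 of a literal 'd', then 3 to 5 of any character except [a3e7] (lazy), then the literal 'nx'; then the literal '73' repeated 3 times, then optionally any character except [14], then 3 to 5 of a word character; then anchored at the end.
Matches to split on: at [38:58] → 'dd-kc66nx737373wQQgf'.
Each match becomes a cut point; 2 segments remain.

['ddd5tjsnx737373ewnjdixjxnx7373730KU1ZH', '']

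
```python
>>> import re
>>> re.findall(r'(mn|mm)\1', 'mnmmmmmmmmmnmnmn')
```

['mm', 'mm', 'mn']

The backreference `\1` re-matches whatever the first group consumed, character for character.
Because there's exactly one group, `findall` drops the full match and keeps group 1 from each hit.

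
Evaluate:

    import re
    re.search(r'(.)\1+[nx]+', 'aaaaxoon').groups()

('a',)

`\1` is not a pattern — it's the concrete string captured by group 1, re-applied verbatim.
Unlike `match`, `search` isn't anchored — it looks for the pattern anywhere in the string.
The match spans [0:5] → 'aaaax'.
Captured: group 1 = 'a'.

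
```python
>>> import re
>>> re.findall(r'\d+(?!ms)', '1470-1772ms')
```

['1470', '177']

A negative assertion filters positions out without eating any characters.
Since nothing is captured, `findall` lists the 2 matched substrings directly.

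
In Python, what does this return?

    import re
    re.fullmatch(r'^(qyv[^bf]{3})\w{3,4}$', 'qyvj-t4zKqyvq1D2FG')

The pattern matches anchored at the start of the string; then the literal 'qyv', then exactly 3 of any character except [bf] (captured); then 3 to 4 of a word character; then anchored at the end.
`fullmatch` succeeds only if the pattern covers the string from start to end.
Here there's no way to consume every character, so the call returns None.

None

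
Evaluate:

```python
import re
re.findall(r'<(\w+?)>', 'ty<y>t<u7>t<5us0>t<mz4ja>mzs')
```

['y', 'u7', '5us0', 'mz4ja']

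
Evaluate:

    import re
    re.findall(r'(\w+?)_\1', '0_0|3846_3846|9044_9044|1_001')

['0', '3846', '9044']

A backreference is literal: `\1` must see the identical characters the first group matched.
Scanning left to right: at [0:3] match '0_0', group 1 = '0'; at [4:13] match '3846_3846', group 1 = '3846'; at [14:23] match '9044_9044', group 1 = '9044'.
`findall` collects group 1 from each match (3 total).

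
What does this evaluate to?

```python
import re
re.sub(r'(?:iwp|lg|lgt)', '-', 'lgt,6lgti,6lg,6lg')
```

'-t,6-ti,6-,6-'

Alternation isn't longest-match — the leftmost alternative that fits at this position is chosen.
Every occurrence is swapped for '-'.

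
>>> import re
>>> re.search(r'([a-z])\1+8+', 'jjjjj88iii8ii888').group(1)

'j'

The match spans [0:7] → 'jjjjj88'.
Captured: group 1 = 'j'.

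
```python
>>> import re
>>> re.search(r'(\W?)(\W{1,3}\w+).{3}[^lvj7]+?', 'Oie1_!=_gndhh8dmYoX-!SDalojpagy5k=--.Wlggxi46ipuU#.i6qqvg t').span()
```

(5, 23)

With the lazy modifier that quantifier settles for the fewest repetitions that let the rest of the pattern succeed (the atoms after it are unaffected and can still be greedy).
The match spans [5:23] → '!=_gndhh8dmYoX-!SD'.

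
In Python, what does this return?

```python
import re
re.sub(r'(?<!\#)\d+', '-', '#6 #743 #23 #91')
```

'#6 #7- #2- #9-'

The negative lookaround is zero-width — it rules out positions where the adjacent text would match, without consuming anything.
Every occurrence is swapped for '-'.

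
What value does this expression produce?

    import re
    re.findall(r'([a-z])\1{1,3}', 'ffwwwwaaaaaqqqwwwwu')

After group 1 captures some text, `\1` only succeeds where that same text appears again.
Because there's exactly one group, `findall` drops the full match and keeps group 1 from each hit.

['f', 'w', 'a', 'q', 'w']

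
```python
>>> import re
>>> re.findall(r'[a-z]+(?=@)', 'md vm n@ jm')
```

['n']

Because the assertion is zero-width, the text it checks is not consumed and won't appear in the result.
Scanning left to right: at [6:7] → 'n'.
With no groups in the pattern, `findall` gives back each whole match — 1 here.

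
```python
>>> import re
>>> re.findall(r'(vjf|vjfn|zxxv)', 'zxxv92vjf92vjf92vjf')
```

['zxxv', 'vjf', 'vjf', 'vjf']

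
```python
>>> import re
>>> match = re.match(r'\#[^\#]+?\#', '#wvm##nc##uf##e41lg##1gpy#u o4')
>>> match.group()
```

'#wvm#'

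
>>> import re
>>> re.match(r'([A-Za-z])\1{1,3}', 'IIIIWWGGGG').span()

(0, 4)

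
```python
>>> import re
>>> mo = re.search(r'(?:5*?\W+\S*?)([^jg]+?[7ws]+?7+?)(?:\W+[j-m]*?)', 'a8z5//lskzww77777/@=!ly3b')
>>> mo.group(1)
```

The match spans [3:21] → '5//lskzww77777/@=!'.
Captured: group 1 = 'lskzww77777'.

'lskzww77777'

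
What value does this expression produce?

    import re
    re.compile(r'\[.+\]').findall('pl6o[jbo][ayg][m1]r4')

With no groups in the pattern, `findall` gives back each whole match — 1 here.

['[jbo][ayg][m1]']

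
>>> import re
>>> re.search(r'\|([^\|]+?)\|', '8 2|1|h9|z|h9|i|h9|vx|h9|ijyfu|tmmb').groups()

The match spans [3:6] → '|1|'.
Captured: group 1 = '1'.

('1',)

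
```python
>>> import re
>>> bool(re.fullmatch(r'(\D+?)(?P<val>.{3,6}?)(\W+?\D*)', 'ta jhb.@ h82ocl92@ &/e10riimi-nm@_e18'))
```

False

`re.fullmatch` is like wrapping the pattern in `^…$` (in single-line mode).
Here there's no way to consume every character, so the call returns None, and `bool(None)` is False.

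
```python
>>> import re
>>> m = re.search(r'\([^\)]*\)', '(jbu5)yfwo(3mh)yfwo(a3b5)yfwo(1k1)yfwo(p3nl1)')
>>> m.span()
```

(0, 6)

The match spans [0:6] → '(jbu5)'.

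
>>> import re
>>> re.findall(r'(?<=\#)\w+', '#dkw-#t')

['dkw', 't']

The `(?=…)`/`(?<=…)` assertion just peeks at neighbouring text; it doesn't advance the match position.
Scanning left to right: at [1:4] → 'dkw'; at [6:7] → 't'.
`findall` yields the raw match text (2 of them) because the pattern has no groups.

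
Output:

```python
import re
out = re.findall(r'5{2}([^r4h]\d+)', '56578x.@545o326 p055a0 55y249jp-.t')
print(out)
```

['a0', 'y249']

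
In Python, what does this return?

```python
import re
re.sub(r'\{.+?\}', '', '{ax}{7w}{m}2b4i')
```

'2b4i'

Every occurrence is swapped for ''.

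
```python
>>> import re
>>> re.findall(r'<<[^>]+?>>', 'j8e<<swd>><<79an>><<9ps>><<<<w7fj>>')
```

['<<swd>>', '<<79an>>', '<<9ps>>', '<<<<w7fj>>']

With no groups in the pattern, `findall` gives back each whole match — 4 here.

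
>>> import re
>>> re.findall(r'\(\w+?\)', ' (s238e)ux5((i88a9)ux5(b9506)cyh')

Matches: at [1:8] → '(s238e)'; at [12:19] → '(i88a9)'; at [22:29] → '(b9506)'.
`findall` yields the raw match text (3 of them) because the pattern has no groups.

['(s238e)', '(i88a9)', '(b9506)']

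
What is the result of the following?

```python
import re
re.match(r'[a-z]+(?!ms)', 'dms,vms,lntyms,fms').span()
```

(0, 3)

The negative lookahead/lookbehind blocks any match where the forbidden context is present.
With `match`, the pattern is implicitly anchored at the beginning.
The match spans [0:3] → 'dms'.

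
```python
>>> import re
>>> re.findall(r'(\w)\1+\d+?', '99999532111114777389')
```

['9', '1', '7']

A backreference is literal: `\1` must see the identical characters the first group matched.
Walking the string: at [0:6] match '999995', group 1 = '9'; at [8:14] match '111114', group 1 = '1'; at [14:18] match '7773', group 1 = '7'.
`findall` collects group 1 from each match (3 total).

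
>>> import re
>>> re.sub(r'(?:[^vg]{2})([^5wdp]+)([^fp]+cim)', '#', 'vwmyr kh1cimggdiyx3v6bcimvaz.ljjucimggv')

Every occurrence is swapped for '#'.

'v#ggv'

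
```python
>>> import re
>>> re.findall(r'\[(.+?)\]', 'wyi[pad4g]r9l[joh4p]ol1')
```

With the lazy modifier that quantifier settles for the fewest repetitions that let the rest of the pattern succeed (the atoms after it are unaffected and can still be greedy).
Matches: at [3:10] match '[pad4g]', group 1 = 'pad4g'; at [13:20] match '[joh4p]', group 1 = 'joh4p'.
With a single group, `findall` returns only what that group captured — 2 items.

['pad4g', 'joh4p']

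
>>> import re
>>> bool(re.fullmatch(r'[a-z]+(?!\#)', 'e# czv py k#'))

False

`re.fullmatch` is like wrapping the pattern in `^…$` (in single-line mode).
Here the string isn't matched end-to-end, so the call returns None, and `bool(None)` is False.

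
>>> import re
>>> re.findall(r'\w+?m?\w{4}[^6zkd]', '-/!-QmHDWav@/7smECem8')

The pattern matches one or more of a word character (lazy), then optionally a literal 'm', then exactly 4 of a word character; then any character except [6zkd].
With the lazy modifier that quantifier settles for the fewest repetitions that let the rest of the pattern succeed (the atoms after it are unaffected and can still be greedy).
Walking the string: at [4:11] → 'QmHDWav'; at [13:19] → '7smECe'.
`findall` yields the raw match text (2 of them) because the pattern has no groups.

['QmHDWav', '7smECe']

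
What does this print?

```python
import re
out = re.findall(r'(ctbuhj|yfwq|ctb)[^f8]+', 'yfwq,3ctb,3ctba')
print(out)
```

['yfwq']

Scanning left to right: at [0:15] match 'yfwq,3ctb,3ctba', group 1 = 'yfwq'.
With a single group, `findall` returns only what that group captured — 1 item.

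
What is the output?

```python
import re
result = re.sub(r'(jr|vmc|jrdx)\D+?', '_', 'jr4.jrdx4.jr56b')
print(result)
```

jr4._x4.jr56b

Matches: at [4:7] → 'jrd'.
Every occurrence is swapped for '_'.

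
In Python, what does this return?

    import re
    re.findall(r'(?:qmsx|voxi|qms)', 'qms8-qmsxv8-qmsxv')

['qms', 'qmsx', 'qmsx']

The regex engine tests alternatives in the order written; an earlier branch that matches wins even if a later one would match more.
Scanning left to right: at [0:3] → 'qms'; at [5:9] → 'qmsx'; at [12:16] → 'qmsx'.
With no groups in the pattern, `findall` gives back each whole match — 3 here.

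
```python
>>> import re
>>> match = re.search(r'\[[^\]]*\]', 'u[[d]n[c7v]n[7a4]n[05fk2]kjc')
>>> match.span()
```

(1, 5)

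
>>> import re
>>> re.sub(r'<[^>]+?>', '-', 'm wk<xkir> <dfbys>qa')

'm wk- -qa'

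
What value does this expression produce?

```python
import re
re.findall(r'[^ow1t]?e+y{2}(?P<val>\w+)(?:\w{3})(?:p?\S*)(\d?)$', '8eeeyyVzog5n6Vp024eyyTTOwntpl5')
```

This matches optionally any character except [ow1t], then one or more of the literal 'e', then exactly 2 of the literal 'y'; then one or more of a word character (captured as 'val'); then exactly 3 of a word character (non-capturing group); then optionally the literal 'p', then zero or more of a non-whitespace character (non-capturing group); then optionally a digit (captured); then anchored at the end.
Walking the string: at [0:30] match '8eeeyyVzog5n6Vp024eyyTTOwntpl5', groups = ('Vzog5n6Vp024eyyTTOwnt', '').
With 2 capturing groups, `findall` returns a 2-tuple per match.

[('Vzog5n6Vp024eyyTTOwnt', '')]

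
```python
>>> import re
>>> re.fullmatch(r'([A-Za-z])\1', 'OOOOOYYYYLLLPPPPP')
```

None

The backreference `\1` re-matches whatever the first group consumed, character for character.
For `fullmatch`, every character of the input must be accounted for by the pattern.
Here the pattern can't cover the whole string, so the call returns None.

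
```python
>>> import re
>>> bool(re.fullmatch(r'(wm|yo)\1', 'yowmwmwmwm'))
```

False

For `fullmatch`, every character of the input must be accounted for by the pattern.
Here the pattern can't cover the whole string, so the call returns None, and `bool(None)` is False.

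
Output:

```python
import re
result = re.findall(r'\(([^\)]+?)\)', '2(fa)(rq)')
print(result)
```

One capturing group, so `findall` returns just the captured substring from each match — 2 in all.

['fa', 'rq']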